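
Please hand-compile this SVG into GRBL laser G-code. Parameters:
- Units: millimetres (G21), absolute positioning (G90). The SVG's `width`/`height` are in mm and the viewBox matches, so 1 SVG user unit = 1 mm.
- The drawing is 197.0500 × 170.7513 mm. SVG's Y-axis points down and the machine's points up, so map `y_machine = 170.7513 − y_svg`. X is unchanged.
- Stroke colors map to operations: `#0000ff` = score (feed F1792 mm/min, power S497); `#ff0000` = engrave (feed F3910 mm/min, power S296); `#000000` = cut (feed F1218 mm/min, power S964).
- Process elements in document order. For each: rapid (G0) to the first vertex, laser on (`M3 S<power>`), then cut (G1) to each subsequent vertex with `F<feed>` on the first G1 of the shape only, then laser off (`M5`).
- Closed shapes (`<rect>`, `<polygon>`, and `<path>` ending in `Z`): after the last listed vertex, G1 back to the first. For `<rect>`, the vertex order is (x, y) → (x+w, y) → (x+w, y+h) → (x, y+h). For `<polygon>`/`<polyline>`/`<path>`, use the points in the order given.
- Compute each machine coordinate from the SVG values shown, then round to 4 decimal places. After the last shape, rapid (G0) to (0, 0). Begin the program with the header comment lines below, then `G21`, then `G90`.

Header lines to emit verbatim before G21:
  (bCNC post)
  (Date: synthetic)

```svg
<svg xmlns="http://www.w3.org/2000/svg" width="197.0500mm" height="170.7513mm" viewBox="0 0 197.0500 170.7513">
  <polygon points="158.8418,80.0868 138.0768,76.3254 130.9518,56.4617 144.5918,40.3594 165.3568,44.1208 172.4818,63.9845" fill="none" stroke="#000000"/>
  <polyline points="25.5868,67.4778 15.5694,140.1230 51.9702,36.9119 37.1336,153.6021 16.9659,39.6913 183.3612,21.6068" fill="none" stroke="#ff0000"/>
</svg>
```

(bCNC post)
(Date: synthetic)
G21
G90
G0 X158.8418 Y90.6645
M3 S964
G1 X138.0768 Y94.4259 F1218
G1 X130.9518 Y114.2896
G1 X144.5918 Y130.3919
G1 X165.3568 Y126.6305
G1 X172.4818 Y106.7668
G1 X158.8418 Y90.6645
M5
G0 X25.5868 Y103.2735
M3 S296
G1 X15.5694 Y30.6283 F3910
G1 X51.9702 Y133.8394
G1 X37.1336 Y17.1492
G1 X16.9659 Y131.0600
G1 X183.3612 Y149.1445
M5
G0 X0.0000 Y0.0000

1 u = 1 mm; y_m = 170.7513 − y.

[1] `<polygon>` regular polygon, #000000→cut S964 F1218: (158.8418,90.6645) → (138.0768,94.4259) → (130.9518,114.2896) → (144.5918,130.3919) → (165.3568,126.6305) → (172.4818,106.7668) → (158.8418,90.6645) (closed)

[2] `<polyline>` open polyline, #ff0000→engrave S296 F3910: (25.5868,103.2735) → (15.5694,30.6283) → (51.9702,133.8394) → (37.1336,17.1492) → (16.9659,131.0600) → (183.3612,149.1445)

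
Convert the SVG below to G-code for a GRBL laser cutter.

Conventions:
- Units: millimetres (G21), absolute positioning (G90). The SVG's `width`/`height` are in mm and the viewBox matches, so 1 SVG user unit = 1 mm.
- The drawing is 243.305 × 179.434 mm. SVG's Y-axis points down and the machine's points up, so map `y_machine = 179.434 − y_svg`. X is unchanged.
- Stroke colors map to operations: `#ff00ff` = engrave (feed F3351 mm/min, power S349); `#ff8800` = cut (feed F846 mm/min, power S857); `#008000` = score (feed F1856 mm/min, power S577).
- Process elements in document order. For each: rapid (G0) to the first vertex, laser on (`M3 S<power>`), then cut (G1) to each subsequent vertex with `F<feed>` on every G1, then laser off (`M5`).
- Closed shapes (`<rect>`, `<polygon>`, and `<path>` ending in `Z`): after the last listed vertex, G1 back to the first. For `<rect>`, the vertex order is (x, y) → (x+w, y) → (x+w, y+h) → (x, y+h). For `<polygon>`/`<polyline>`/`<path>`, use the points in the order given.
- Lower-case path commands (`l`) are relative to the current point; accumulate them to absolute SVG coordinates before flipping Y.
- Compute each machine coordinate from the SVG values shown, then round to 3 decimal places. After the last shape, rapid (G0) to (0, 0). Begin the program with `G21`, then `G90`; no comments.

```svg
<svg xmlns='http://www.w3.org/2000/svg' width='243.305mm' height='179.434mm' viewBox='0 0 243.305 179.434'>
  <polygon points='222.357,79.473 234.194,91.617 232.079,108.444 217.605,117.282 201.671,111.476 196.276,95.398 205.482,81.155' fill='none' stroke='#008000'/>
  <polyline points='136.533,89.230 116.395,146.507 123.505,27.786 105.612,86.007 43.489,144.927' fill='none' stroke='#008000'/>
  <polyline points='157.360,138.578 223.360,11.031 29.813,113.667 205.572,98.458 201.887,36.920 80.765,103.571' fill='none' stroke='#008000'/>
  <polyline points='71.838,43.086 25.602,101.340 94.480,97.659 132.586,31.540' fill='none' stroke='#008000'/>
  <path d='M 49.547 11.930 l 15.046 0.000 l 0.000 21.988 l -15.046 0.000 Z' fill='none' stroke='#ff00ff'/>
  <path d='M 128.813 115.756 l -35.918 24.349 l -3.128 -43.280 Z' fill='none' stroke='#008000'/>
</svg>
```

G21
G90
G0 X222.357 Y99.961
M3 S577
G1 X234.194 Y87.817 F1856
G1 X232.079 Y70.990 F1856
G1 X217.605 Y62.152 F1856
G1 X201.671 Y67.958 F1856
G1 X196.276 Y84.036 F1856
G1 X205.482 Y98.279 F1856
G1 X222.357 Y99.961 F1856
M5
G0 X136.533 Y90.204
M3 S577
G1 X116.395 Y32.927 F1856
G1 X123.505 Y151.648 F1856
G1 X105.612 Y93.427 F1856
G1 X43.489 Y34.507 F1856
M5
G0 X157.360 Y40.856
M3 S577
G1 X223.360 Y168.403 F1856
G1 X29.813 Y65.767 F1856
G1 X205.572 Y80.976 F1856
G1 X201.887 Y142.514 F1856
G1 X80.765 Y75.863 F1856
M5
G0 X71.838 Y136.348
M3 S577
G1 X25.602 Y78.094 F1856
G1 X94.480 Y81.775 F1856
G1 X132.586 Y147.894 F1856
M5
G0 X49.547 Y167.504
M3 S349
G1 X64.593 Y167.504 F3351
G1 X64.593 Y145.516 F3351
G1 X49.547 Y145.516 F3351
G1 X49.547 Y167.504 F3351
M5
G0 X128.813 Y63.678
M3 S577
G1 X92.895 Y39.329 F1856
G1 X89.767 Y82.609 F1856
G1 X128.813 Y63.678 F1856
M5
G0 X0.000 Y0.000

Since the viewBox matches the mm dimensions, user units are millimetres directly. The only transform is the Y-flip y_m = 179.434 − y_svg.

Shape 1 is a regular polygon drawn with `<polygon>`. Its stroke #008000 means score at S577, F1856. After flipping Y the toolpath is (222.357,99.961) → (234.194,87.817) → (232.079,70.990) → (217.605,62.152) → (201.671,67.958) → (196.276,84.036) → (205.482,98.279) → (222.357,99.961), returning to the start.

Shape 2 is a open polyline drawn with `<polyline>`. Its stroke #008000 means score at S577, F1856. After flipping Y the toolpath is (136.533,90.204) → (116.395,32.927) → (123.505,151.648) → (105.612,93.427) → (43.489,34.507).

Shape 3 is a open polyline drawn with `<polyline>`. Its stroke #008000 means score at S577, F1856. After flipping Y the toolpath is (157.360,40.856) → (223.360,168.403) → (29.813,65.767) → (205.572,80.976) → (201.887,142.514) → (80.765,75.863).

Shape 4 is a open polyline drawn with `<polyline>`. Its stroke #008000 means score at S577, F1856. After flipping Y the toolpath is (71.838,136.348) → (25.602,78.094) → (94.480,81.775) → (132.586,147.894).

Shape 5 is a rectangle drawn with `<path>`. Its stroke #ff00ff means engrave at S349, F3351. After flipping Y the toolpath is (49.547,167.504) → (64.593,167.504) → (64.593,145.516) → (49.547,145.516) → (49.547,167.504), returning to the start.

Shape 6 is a regular polygon drawn with `<path>`. Its stroke #008000 means score at S577, F1856. After flipping Y the toolpath is (128.813,63.678) → (92.895,39.329) → (89.767,82.609) → (128.813,63.678), returning to the start.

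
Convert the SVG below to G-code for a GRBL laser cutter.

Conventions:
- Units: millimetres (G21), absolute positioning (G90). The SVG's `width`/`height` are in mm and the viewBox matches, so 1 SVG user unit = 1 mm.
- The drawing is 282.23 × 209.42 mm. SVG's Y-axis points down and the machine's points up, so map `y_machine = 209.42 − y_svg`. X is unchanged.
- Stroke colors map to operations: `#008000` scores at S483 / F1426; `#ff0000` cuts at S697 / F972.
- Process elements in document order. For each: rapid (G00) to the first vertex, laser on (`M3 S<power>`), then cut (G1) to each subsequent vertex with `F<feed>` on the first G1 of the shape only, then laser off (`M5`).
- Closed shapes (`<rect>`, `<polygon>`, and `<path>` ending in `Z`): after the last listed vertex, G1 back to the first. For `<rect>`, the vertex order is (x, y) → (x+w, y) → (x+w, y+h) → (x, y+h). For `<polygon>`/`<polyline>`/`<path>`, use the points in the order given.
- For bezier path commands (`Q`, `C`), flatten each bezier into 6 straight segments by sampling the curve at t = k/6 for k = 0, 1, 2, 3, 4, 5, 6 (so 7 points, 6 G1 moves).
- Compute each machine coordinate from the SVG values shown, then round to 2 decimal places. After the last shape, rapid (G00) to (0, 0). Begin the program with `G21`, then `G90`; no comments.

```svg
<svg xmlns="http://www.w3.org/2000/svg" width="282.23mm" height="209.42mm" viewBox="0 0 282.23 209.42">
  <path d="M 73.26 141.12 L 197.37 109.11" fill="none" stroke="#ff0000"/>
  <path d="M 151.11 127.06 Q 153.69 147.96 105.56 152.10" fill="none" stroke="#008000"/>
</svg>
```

G21
G90
G00 X73.26 Y68.30
M3 S697
G1 X197.37 Y100.31 F972
M5
G00 X151.11 Y82.36
M3 S483
G1 X150.56 Y75.86 F1426
G1 X147.20 Y70.29
G1 X141.01 Y65.65
G1 X132.01 Y61.94
G1 X120.19 Y59.17
G1 X105.56 Y57.32
M5
G00 X0.00 Y0.00

viewBox `0 0 282.23 209.42` with mm width/height → 1 unit = 1 mm. Flip: y_m = 209.42 − y_svg.

**Shape 1** — `<path>` line segment, stroke `#ff0000` → cut (S697, F972). Machine vertices: (73.26,68.30) → (197.37,100.31). Open path.

**Shape 2** — `<path>` quadratic bezier, stroke `#008000` → score (S483, F1426). Control points (SVG): P0=(151.11,127.06), P1=(153.69,147.96), P2=(105.56,152.10); sampled at t=k/6. Machine vertices: (151.11,82.36) → (150.56,75.86) → (147.20,70.29) → (141.01,65.65) → (132.01,61.94) → (120.19,59.17) → (105.56,57.32). Open path.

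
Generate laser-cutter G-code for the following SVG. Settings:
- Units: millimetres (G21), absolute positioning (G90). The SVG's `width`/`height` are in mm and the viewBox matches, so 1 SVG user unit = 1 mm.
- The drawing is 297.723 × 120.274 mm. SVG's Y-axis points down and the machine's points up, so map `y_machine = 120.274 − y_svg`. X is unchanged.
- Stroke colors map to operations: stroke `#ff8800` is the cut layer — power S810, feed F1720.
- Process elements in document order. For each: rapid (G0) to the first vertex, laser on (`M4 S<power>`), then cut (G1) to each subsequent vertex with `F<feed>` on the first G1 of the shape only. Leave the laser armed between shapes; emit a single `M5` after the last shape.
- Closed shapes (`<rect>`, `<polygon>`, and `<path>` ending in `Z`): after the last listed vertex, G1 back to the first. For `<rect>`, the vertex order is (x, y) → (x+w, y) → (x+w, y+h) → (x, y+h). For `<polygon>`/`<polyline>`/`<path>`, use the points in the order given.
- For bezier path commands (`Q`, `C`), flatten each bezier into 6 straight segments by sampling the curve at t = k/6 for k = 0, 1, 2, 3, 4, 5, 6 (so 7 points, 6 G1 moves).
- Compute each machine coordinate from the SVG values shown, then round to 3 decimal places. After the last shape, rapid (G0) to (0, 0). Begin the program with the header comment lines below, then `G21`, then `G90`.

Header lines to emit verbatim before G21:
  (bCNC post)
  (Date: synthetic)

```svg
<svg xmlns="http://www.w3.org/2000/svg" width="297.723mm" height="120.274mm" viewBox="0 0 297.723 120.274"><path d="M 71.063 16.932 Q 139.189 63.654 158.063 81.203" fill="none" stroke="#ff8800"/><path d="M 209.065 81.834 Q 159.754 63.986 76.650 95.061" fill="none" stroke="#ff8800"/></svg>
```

(bCNC post)
(Date: synthetic)
G21
G90
G0 X71.063 Y103.342
M4 S810
G1 X92.404 Y88.578 F1720
G1 X111.008 Y75.435
G1 X126.876 Y63.913
G1 X140.008 Y54.012
G1 X150.404 Y45.731
G1 X158.063 Y39.071
G0 X209.065 Y38.440
M4 S810
G1 X191.689 Y43.030 F1720
G1 X172.436 Y44.903
G1 X151.306 Y44.057
G1 X128.298 Y40.494
G1 X103.413 Y34.212
G1 X76.650 Y25.213
M5
G0 X0.000 Y0.000

1 u = 1 mm; y_m = 120.274 − y.

[1] `<path>` quadratic bezier, #ff8800→cut S810 F1720: (71.063,103.342) → (92.404,88.578) → (111.008,75.435) → (126.876,63.913) → (140.008,54.012) → (150.404,45.731) → (158.063,39.071)

[2] `<path>` quadratic bezier, #ff8800→cut S810 F1720: (209.065,38.440) → (191.689,43.030) → (172.436,44.903) → (151.306,44.057) → (128.298,40.494) → (103.413,34.212) → (76.650,25.213)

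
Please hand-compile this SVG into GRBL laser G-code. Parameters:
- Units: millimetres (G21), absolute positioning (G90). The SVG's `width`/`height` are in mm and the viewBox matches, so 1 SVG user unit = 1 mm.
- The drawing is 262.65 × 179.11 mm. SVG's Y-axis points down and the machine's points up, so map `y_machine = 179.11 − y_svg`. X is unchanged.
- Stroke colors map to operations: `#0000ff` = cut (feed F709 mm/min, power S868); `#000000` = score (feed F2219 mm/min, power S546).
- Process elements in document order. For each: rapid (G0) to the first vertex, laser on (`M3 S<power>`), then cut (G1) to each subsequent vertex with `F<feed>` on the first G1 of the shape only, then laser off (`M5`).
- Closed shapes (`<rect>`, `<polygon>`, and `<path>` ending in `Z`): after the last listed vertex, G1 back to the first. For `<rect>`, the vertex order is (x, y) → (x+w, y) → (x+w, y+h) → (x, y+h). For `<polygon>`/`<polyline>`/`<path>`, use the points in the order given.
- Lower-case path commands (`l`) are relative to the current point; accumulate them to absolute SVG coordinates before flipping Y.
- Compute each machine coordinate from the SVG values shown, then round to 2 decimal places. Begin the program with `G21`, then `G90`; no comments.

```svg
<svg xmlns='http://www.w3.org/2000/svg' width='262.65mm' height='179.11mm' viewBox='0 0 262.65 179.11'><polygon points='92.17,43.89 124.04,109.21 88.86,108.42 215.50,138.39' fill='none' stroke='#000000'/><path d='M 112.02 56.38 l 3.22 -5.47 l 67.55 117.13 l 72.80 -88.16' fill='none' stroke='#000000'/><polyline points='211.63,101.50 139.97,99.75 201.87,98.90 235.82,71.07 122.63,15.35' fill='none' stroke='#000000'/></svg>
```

1 u = 1 mm; y_m = 179.11 − y.

[1] `<polygon>` closed polygon, #000000→score S546 F2219: (92.17,135.22) → (124.04,69.90) → (88.86,70.69) → (215.50,40.72) → (92.17,135.22) (closed)

[2] `<path>` open polyline, #000000→score S546 F2219: (112.02,122.73) → (115.24,128.20) → (182.79,11.07) → (255.59,99.23)

[3] `<polyline>` open polyline, #000000→score S546 F2219: (211.63,77.61) → (139.97,79.36) → (201.87,80.21) → (235.82,108.04) → (122.63,163.76)

G21
G90
G0 X92.17 Y135.22
M3 S546
G1 X124.04 Y69.90 F2219
G1 X88.86 Y70.69
G1 X215.50 Y40.72
G1 X92.17 Y135.22
M5
G0 X112.02 Y122.73
M3 S546
G1 X115.24 Y128.20 F2219
G1 X182.79 Y11.07
G1 X255.59 Y99.23
M5
G0 X211.63 Y77.61
M3 S546
G1 X139.97 Y79.36 F2219
G1 X201.87 Y80.21
G1 X235.82 Y108.04
G1 X122.63 Y163.76
M5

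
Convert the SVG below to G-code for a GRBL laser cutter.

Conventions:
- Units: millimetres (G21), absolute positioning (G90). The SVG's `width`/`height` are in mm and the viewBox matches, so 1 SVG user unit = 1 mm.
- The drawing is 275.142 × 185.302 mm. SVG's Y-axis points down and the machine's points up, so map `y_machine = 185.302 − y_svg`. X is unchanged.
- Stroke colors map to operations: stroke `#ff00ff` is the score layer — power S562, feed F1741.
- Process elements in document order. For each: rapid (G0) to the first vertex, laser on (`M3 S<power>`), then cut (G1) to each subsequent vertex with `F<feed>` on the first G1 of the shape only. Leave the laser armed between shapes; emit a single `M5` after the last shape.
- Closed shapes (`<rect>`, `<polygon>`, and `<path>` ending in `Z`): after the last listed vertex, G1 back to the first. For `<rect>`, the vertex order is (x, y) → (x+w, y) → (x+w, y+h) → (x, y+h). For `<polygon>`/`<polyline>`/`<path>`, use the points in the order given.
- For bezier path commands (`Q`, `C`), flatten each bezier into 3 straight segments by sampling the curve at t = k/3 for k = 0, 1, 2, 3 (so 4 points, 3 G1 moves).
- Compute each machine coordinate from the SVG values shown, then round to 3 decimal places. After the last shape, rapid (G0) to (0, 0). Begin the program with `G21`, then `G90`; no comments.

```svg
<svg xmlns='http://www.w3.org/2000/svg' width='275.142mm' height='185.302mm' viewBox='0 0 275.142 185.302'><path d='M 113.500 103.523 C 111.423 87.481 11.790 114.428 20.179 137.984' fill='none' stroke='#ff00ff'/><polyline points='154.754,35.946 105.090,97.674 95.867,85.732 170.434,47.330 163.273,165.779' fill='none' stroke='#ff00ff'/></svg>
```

Since the viewBox matches the mm dimensions, user units are millimetres directly. The only transform is the Y-flip y_m = 185.302 − y_svg.

Shape 1 is a cubic bezier drawn with `<path>`. Its stroke #ff00ff means score at S562, F1741. After flipping Y the toolpath is (113.500,81.779) → (86.518,85.209) → (40.183,70.287) → (20.179,47.318).

Shape 2 is a open polyline drawn with `<polyline>`. Its stroke #ff00ff means score at S562, F1741. After flipping Y the toolpath is (154.754,149.356) → (105.090,87.628) → (95.867,99.570) → (170.434,137.972) → (163.273,19.523).

G21
G90
G0 X113.500 Y81.779
M3 S562
G1 X86.518 Y85.209 F1741
G1 X40.183 Y70.287
G1 X20.179 Y47.318
G0 X154.754 Y149.356
M3 S562
G1 X105.090 Y87.628 F1741
G1 X95.867 Y99.570
G1 X170.434 Y137.972
G1 X163.273 Y19.523
M5
G0 X0.000 Y0.000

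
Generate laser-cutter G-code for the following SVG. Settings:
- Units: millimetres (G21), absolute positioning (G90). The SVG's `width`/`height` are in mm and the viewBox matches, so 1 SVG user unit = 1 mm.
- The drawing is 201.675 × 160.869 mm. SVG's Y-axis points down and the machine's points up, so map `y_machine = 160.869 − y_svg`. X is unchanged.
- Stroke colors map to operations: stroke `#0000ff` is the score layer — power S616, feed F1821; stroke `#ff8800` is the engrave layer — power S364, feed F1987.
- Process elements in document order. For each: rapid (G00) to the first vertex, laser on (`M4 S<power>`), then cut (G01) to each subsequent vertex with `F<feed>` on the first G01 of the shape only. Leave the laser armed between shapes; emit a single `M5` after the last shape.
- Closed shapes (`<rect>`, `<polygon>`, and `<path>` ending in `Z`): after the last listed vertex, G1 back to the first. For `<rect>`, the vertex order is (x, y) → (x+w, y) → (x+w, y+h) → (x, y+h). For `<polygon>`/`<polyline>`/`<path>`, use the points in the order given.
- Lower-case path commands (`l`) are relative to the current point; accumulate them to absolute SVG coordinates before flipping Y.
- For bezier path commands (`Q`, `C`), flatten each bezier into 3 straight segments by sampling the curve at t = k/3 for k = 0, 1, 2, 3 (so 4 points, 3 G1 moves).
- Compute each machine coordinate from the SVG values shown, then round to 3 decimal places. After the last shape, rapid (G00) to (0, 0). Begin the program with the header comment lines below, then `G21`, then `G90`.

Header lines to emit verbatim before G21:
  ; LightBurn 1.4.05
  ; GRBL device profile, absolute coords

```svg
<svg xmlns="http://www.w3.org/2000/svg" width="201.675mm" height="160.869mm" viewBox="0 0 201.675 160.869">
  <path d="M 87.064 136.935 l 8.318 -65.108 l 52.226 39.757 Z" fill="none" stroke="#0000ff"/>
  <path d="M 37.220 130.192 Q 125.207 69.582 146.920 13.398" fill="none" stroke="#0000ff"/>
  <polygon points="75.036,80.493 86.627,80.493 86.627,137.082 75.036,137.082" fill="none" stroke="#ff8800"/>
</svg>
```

1 u = 1 mm; y_m = 160.869 − y.

[1] `<path>` regular polygon, #0000ff→score S616 F1821: (87.064,23.934) → (95.382,89.042) → (147.608,49.285) → (87.064,23.934) (closed)

[2] `<path>` quadratic bezier, #0000ff→score S616 F1821: (37.220,30.677) → (88.514,70.592) → (125.081,109.523) → (146.920,147.471)

[3] `<polygon>` rectangle, #ff8800→engrave S364 F1987: (75.036,80.376) → (86.627,80.376) → (86.627,23.787) → (75.036,23.787) → (75.036,80.376) (closed)

; LightBurn 1.4.05
; GRBL device profile, absolute coords
G21
G90
G00 X87.064 Y23.934
M4 S616
G01 X95.382 Y89.042 F1821
G01 X147.608 Y49.285
G01 X87.064 Y23.934
G00 X37.220 Y30.677
M4 S616
G01 X88.514 Y70.592 F1821
G01 X125.081 Y109.523
G01 X146.920 Y147.471
G00 X75.036 Y80.376
M4 S364
G01 X86.627 Y80.376 F1987
G01 X86.627 Y23.787
G01 X75.036 Y23.787
G01 X75.036 Y80.376
M5
G00 X0.000 Y0.000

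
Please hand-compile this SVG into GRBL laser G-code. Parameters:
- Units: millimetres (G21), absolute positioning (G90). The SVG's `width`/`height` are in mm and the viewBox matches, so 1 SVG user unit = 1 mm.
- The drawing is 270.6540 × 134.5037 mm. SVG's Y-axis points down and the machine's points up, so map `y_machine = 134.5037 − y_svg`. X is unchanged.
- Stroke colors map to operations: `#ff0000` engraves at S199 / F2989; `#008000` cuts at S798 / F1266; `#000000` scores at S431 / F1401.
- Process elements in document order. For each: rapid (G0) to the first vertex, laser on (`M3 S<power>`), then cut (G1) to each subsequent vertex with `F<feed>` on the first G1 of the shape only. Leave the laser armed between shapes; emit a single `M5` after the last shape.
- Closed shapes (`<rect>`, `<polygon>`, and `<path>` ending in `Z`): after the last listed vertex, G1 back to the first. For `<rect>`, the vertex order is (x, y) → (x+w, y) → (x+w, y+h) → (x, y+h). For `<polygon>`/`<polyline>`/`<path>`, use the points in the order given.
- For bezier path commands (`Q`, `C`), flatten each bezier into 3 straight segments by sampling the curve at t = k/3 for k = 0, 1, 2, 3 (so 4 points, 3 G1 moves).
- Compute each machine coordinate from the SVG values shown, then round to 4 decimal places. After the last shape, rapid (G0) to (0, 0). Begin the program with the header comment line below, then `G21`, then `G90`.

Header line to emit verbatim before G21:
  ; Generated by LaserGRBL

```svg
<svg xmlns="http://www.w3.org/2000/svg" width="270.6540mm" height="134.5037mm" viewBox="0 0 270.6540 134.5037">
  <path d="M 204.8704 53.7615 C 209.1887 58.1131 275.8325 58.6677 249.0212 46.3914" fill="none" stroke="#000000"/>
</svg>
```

1 u = 1 mm; y_m = 134.5037 − y.

[1] `<path>` cubic bezier, #000000→score S431 F1401: (204.8704,80.7422) → (224.1942,77.9909) → (250.4505,79.7784) → (249.0212,88.1123)

; Generated by LaserGRBL
G21
G90
G0 X204.8704 Y80.7422
M3 S431
G1 X224.1942 Y77.9909 F1401
G1 X250.4505 Y79.7784
G1 X249.0212 Y88.1123
M5
G0 X0.0000 Y0.0000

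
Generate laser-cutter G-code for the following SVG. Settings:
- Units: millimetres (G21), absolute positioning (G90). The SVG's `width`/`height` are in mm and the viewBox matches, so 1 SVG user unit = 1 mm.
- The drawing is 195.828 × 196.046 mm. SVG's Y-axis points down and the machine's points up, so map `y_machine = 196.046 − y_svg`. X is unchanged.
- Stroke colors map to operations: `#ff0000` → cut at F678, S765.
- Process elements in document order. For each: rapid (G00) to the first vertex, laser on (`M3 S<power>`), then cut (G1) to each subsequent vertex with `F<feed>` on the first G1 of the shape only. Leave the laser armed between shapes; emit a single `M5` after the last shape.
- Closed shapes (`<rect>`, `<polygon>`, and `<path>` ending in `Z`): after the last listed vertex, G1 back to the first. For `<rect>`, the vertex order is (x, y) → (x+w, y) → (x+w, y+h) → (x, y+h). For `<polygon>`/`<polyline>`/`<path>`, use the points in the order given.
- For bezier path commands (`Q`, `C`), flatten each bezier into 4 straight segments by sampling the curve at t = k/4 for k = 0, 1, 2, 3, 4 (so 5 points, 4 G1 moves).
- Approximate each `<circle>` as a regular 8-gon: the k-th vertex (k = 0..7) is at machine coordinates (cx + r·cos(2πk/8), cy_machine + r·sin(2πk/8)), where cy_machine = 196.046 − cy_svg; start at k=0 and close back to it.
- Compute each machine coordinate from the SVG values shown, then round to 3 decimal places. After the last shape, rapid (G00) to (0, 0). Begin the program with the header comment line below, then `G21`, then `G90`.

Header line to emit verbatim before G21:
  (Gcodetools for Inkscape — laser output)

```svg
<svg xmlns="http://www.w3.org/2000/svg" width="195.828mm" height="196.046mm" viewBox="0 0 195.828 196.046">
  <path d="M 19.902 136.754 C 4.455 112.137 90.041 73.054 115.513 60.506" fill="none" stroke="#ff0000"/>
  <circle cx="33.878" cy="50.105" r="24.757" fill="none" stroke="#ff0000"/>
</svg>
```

Since the viewBox matches the mm dimensions, user units are millimetres directly. The only transform is the Y-flip y_m = 196.046 − y_svg.

Shape 1 is a cubic bezier drawn with `<path>`. Its stroke #ff0000 means cut at S765, F678. After flipping Y the toolpath is (19.902,59.292) → (24.743,79.826) → (52.363,101.942) → (87.656,121.794) → (115.513,135.540).

Shape 2 is a circle drawn with `<circle>`. Its stroke #ff0000 means cut at S765, F678. After flipping Y the toolpath is (58.635,145.941) → (51.384,163.447) → (33.878,170.698) → (16.372,163.447) → (9.121,145.941) → (16.372,128.435) → (33.878,121.184) → (51.384,128.435) → (58.635,145.941), returning to the start.

(Gcodetools for Inkscape — laser output)
G21
G90
G00 X19.902 Y59.292
M3 S765
G1 X24.743 Y79.826 F678
G1 X52.363 Y101.942
G1 X87.656 Y121.794
G1 X115.513 Y135.540
G00 X58.635 Y145.941
M3 S765
G1 X51.384 Y163.447 F678
G1 X33.878 Y170.698
G1 X16.372 Y163.447
G1 X9.121 Y145.941
G1 X16.372 Y128.435
G1 X33.878 Y121.184
G1 X51.384 Y128.435
G1 X58.635 Y145.941
M5
G00 X0.000 Y0.000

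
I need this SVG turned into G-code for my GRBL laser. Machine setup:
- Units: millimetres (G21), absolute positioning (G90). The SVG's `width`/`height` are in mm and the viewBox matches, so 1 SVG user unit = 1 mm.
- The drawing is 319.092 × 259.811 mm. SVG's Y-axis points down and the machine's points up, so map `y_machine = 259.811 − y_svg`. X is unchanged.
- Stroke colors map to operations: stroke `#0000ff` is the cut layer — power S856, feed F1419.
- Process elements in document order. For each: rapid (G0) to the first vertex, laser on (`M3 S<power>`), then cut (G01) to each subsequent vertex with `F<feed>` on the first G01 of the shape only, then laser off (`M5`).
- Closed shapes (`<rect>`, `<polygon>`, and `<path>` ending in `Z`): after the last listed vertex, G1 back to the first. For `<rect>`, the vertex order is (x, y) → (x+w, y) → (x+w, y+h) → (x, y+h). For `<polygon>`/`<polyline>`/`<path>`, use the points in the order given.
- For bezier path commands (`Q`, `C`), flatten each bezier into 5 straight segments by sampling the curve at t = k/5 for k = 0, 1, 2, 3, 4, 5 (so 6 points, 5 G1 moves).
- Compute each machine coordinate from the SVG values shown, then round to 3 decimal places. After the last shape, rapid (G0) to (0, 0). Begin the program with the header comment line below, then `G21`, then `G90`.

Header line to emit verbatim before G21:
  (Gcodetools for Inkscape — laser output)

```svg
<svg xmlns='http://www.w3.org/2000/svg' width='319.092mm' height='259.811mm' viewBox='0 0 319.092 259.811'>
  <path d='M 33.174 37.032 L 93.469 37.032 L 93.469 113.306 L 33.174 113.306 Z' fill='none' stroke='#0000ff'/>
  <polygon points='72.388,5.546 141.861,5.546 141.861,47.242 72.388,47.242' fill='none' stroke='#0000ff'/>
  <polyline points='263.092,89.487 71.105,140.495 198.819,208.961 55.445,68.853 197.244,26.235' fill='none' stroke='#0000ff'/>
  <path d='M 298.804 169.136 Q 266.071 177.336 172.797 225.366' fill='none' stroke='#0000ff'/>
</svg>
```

1 u = 1 mm; y_m = 259.811 − y.

[1] `<path>` rectangle, #0000ff→cut S856 F1419: (33.174,222.779) → (93.469,222.779) → (93.469,146.505) → (33.174,146.505) → (33.174,222.779) (closed)

[2] `<polygon>` rectangle, #0000ff→cut S856 F1419: (72.388,254.265) → (141.861,254.265) → (141.861,212.569) → (72.388,212.569) → (72.388,254.265) (closed)

[3] `<polyline>` open polyline, #0000ff→cut S856 F1419: (263.092,170.324) → (71.105,119.316) → (198.819,50.850) → (55.445,190.958) → (197.244,233.576)

[4] `<path>` quadratic bezier, #0000ff→cut S856 F1419: (298.804,90.675) → (283.289,85.802) → (262.931,77.742) → (237.730,66.496) → (207.685,52.064) → (172.797,34.445)

(Gcodetools for Inkscape — laser output)
G21
G90
G0 X33.174 Y222.779
M3 S856
G01 X93.469 Y222.779 F1419
G01 X93.469 Y146.505
G01 X33.174 Y146.505
G01 X33.174 Y222.779
M5
G0 X72.388 Y254.265
M3 S856
G01 X141.861 Y254.265 F1419
G01 X141.861 Y212.569
G01 X72.388 Y212.569
G01 X72.388 Y254.265
M5
G0 X263.092 Y170.324
M3 S856
G01 X71.105 Y119.316 F1419
G01 X198.819 Y50.850
G01 X55.445 Y190.958
G01 X197.244 Y233.576
M5
G0 X298.804 Y90.675
M3 S856
G01 X283.289 Y85.802 F1419
G01 X262.931 Y77.742
G01 X237.730 Y66.496
G01 X207.685 Y52.064
G01 X172.797 Y34.445
M5
G0 X0.000 Y0.000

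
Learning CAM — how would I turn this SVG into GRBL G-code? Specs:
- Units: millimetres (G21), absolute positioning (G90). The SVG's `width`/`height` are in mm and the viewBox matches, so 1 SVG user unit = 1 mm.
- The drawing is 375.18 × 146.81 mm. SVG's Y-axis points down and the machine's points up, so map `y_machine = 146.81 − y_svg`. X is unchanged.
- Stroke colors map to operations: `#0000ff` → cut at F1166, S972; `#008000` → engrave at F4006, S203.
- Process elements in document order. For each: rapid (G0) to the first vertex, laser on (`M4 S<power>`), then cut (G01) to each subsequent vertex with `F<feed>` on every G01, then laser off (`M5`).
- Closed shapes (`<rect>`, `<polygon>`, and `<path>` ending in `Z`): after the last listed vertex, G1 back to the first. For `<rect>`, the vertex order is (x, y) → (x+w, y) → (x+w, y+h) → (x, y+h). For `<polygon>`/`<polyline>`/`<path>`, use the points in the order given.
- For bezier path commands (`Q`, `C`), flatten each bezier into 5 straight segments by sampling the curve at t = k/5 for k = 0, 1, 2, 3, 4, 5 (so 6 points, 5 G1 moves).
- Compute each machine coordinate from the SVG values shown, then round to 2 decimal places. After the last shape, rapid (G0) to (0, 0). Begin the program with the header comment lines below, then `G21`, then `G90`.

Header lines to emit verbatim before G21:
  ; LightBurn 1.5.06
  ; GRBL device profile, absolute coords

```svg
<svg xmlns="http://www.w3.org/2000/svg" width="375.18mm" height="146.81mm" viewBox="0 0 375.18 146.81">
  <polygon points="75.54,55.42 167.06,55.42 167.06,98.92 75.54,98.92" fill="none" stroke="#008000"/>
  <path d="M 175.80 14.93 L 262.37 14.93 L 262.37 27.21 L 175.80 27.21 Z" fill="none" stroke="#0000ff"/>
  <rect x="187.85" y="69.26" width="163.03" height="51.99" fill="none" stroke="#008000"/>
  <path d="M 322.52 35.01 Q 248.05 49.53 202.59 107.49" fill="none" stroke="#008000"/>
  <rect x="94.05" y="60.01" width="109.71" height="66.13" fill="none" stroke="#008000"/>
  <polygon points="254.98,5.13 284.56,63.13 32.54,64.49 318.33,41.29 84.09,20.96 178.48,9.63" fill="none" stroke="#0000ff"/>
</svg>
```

; LightBurn 1.5.06
; GRBL device profile, absolute coords
G21
G90
G0 X75.54 Y91.39
M4 S203
G01 X167.06 Y91.39 F4006
G01 X167.06 Y47.89 F4006
G01 X75.54 Y47.89 F4006
G01 X75.54 Y91.39 F4006
M5
G0 X175.80 Y131.88
M4 S972
G01 X262.37 Y131.88 F1166
G01 X262.37 Y119.60 F1166
G01 X175.80 Y119.60 F1166
G01 X175.80 Y131.88 F1166
M5
G0 X187.85 Y77.55
M4 S203
G01 X350.88 Y77.55 F4006
G01 X350.88 Y25.56 F4006
G01 X187.85 Y25.56 F4006
G01 X187.85 Y77.55 F4006
M5
G0 X322.52 Y111.80
M4 S203
G01 X293.89 Y104.25 F4006
G01 X267.59 Y93.23 F4006
G01 X243.60 Y78.74 F4006
G01 X221.93 Y60.77 F4006
G01 X202.59 Y39.32 F4006
M5
G0 X94.05 Y86.80
M4 S203
G01 X203.76 Y86.80 F4006
G01 X203.76 Y20.67 F4006
G01 X94.05 Y20.67 F4006
G01 X94.05 Y86.80 F4006
M5
G0 X254.98 Y141.68
M4 S972
G01 X284.56 Y83.68 F1166
G01 X32.54 Y82.32 F1166
G01 X318.33 Y105.52 F1166
G01 X84.09 Y125.85 F1166
G01 X178.48 Y137.18 F1166
G01 X254.98 Y141.68 F1166
M5
G0 X0.00 Y0.00

1 u = 1 mm; y_m = 146.81 − y.

[1] `<polygon>` rectangle, #008000→engrave S203 F4006: (75.54,91.39) → (167.06,91.39) → (167.06,47.89) → (75.54,47.89) → (75.54,91.39) (closed)

[2] `<path>` rectangle, #0000ff→cut S972 F1166: (175.80,131.88) → (262.37,131.88) → (262.37,119.60) → (175.80,119.60) → (175.80,131.88) (closed)

[3] `<rect>` rectangle, #008000→engrave S203 F4006: (187.85,77.55) → (350.88,77.55) → (350.88,25.56) → (187.85,25.56) → (187.85,77.55) (closed)

[4] `<path>` quadratic bezier, #008000→engrave S203 F4006: (322.52,111.80) → (293.89,104.25) → (267.59,93.23) → (243.60,78.74) → (221.93,60.77) → (202.59,39.32)

[5] `<rect>` rectangle, #008000→engrave S203 F4006: (94.05,86.80) → (203.76,86.80) → (203.76,20.67) → (94.05,20.67) → (94.05,86.80) (closed)

[6] `<polygon>` closed polygon, #0000ff→cut S972 F1166: (254.98,141.68) → (284.56,83.68) → (32.54,82.32) → (318.33,105.52) → (84.09,125.85) → (178.48,137.18) → (254.98,141.68) (closed)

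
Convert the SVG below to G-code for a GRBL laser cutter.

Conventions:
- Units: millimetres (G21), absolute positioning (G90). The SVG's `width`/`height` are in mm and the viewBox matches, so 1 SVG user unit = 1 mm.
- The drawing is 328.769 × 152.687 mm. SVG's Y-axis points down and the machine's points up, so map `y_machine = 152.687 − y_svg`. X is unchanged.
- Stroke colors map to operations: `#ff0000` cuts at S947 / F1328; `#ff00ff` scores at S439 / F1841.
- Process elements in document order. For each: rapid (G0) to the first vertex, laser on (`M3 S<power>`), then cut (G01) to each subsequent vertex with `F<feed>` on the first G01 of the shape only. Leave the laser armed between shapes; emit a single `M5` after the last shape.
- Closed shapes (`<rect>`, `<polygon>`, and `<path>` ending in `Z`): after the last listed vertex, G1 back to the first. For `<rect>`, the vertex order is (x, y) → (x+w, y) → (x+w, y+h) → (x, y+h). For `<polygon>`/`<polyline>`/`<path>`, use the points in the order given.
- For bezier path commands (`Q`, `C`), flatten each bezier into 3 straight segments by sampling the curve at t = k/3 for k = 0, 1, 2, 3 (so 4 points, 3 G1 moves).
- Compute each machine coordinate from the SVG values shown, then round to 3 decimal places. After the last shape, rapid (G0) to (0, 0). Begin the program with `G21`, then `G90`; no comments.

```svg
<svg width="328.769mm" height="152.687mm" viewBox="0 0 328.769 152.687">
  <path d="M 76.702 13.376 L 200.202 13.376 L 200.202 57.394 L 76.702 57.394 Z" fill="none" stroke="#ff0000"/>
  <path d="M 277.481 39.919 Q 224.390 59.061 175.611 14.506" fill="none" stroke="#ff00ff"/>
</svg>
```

viewBox `0 0 328.769 152.687` with mm width/height → 1 unit = 1 mm. Flip: y_m = 152.687 − y_svg.

**Shape 1** — `<path>` rectangle, stroke `#ff0000` → cut (S947, F1328). Machine vertices: (76.702,139.311) → (200.202,139.311) → (200.202,95.293) → (76.702,95.293) → (76.702,139.311). Closed: final G1 returns to the first vertex.

**Shape 2** — `<path>` quadratic bezier, stroke `#ff00ff` → score (S439, F1841). Control points (SVG): P0=(277.481,39.919), P1=(224.390,59.061), P2=(175.611,14.506); sampled at t=k/3. Machine vertices: (277.481,112.768) → (242.566,107.084) → (208.609,115.555) → (175.611,138.181). Open path.

G21
G90
G0 X76.702 Y139.311
M3 S947
G01 X200.202 Y139.311 F1328
G01 X200.202 Y95.293
G01 X76.702 Y95.293
G01 X76.702 Y139.311
G0 X277.481 Y112.768
M3 S439
G01 X242.566 Y107.084 F1841
G01 X208.609 Y115.555
G01 X175.611 Y138.181
M5
G0 X0.000 Y0.000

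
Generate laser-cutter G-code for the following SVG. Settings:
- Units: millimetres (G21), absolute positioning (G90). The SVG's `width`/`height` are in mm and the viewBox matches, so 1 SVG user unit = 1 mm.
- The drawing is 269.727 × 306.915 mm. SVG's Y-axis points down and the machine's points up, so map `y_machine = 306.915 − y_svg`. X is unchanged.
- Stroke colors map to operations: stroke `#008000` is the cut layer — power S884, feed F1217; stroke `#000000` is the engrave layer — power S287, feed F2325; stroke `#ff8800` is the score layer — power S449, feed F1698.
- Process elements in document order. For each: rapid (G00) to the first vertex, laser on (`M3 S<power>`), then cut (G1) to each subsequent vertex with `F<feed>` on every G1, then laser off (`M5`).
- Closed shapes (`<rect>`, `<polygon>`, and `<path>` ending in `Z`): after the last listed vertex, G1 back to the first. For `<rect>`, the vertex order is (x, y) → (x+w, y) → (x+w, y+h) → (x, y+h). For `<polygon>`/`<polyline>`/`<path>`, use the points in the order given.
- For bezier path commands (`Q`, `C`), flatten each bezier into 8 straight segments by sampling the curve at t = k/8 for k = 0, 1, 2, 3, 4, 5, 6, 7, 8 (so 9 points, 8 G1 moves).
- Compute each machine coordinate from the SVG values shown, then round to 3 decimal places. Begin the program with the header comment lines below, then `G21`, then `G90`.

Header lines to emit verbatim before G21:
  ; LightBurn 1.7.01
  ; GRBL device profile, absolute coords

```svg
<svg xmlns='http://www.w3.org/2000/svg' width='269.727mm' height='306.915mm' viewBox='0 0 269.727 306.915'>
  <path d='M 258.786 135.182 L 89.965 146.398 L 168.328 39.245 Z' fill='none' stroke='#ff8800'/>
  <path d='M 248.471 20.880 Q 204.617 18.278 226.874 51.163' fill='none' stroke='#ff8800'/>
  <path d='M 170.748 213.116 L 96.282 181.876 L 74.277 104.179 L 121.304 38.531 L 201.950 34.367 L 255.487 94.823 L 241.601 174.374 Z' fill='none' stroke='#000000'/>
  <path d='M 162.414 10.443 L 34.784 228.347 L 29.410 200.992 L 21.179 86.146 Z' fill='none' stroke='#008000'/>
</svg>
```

; LightBurn 1.7.01
; GRBL device profile, absolute coords
G21
G90
G00 X258.786 Y171.733
M3 S449
G1 X89.965 Y160.517 F1698
G1 X168.328 Y267.670 F1698
G1 X258.786 Y171.733 F1698
M5
G00 X248.471 Y286.035
M3 S449
G1 X238.540 Y286.131 F1698
G1 X230.676 Y285.118 F1698
G1 X224.877 Y282.996 F1698
G1 X221.145 Y279.765 F1698
G1 X219.478 Y275.425 F1698
G1 X219.877 Y269.977 F1698
G1 X222.343 Y263.419 F1698
G1 X226.874 Y255.752 F1698
M5
G00 X170.748 Y93.799
M3 S287
G1 X96.282 Y125.039 F2325
G1 X74.277 Y202.736 F2325
G1 X121.304 Y268.384 F2325
G1 X201.950 Y272.548 F2325
G1 X255.487 Y212.092 F2325
G1 X241.601 Y132.541 F2325
G1 X170.748 Y93.799 F2325
M5
G00 X162.414 Y296.472
M3 S884
G1 X34.784 Y78.568 F1217
G1 X29.410 Y105.923 F1217
G1 X21.179 Y220.769 F1217
G1 X162.414 Y296.472 F1217
M5

viewBox `0 0 269.727 306.915` with mm width/height → 1 unit = 1 mm. Flip: y_m = 306.915 − y_svg.

**Shape 1** — `<path>` closed polygon, stroke `#ff8800` → score (S449, F1698). Machine vertices: (258.786,171.733) → (89.965,160.517) → (168.328,267.670) → (258.786,171.733). Closed: final G1 returns to the first vertex.

**Shape 2** — `<path>` quadratic bezier, stroke `#ff8800` → score (S449, F1698). Control points (SVG): P0=(248.471,20.880), P1=(204.617,18.278), P2=(226.874,51.163); sampled at t=k/8. Machine vertices: (248.471,286.035) → (238.540,286.131) → (230.676,285.118) → (224.877,282.996) → (221.145,279.765) → (219.478,275.425) → (219.877,269.977) → (222.343,263.419) → (226.874,255.752). Open path.

**Shape 3** — `<path>` regular polygon, stroke `#000000` → engrave (S287, F2325). Machine vertices: (170.748,93.799) → (96.282,125.039) → (74.277,202.736) → (121.304,268.384) → (201.950,272.548) → (255.487,212.092) → (241.601,132.541) → (170.748,93.799). Closed: final G1 returns to the first vertex.

**Shape 4** — `<path>` closed polygon, stroke `#008000` → cut (S884, F1217). Machine vertices: (162.414,296.472) → (34.784,78.568) → (29.410,105.923) → (21.179,220.769) → (162.414,296.472). Closed: final G1 returns to the first vertex.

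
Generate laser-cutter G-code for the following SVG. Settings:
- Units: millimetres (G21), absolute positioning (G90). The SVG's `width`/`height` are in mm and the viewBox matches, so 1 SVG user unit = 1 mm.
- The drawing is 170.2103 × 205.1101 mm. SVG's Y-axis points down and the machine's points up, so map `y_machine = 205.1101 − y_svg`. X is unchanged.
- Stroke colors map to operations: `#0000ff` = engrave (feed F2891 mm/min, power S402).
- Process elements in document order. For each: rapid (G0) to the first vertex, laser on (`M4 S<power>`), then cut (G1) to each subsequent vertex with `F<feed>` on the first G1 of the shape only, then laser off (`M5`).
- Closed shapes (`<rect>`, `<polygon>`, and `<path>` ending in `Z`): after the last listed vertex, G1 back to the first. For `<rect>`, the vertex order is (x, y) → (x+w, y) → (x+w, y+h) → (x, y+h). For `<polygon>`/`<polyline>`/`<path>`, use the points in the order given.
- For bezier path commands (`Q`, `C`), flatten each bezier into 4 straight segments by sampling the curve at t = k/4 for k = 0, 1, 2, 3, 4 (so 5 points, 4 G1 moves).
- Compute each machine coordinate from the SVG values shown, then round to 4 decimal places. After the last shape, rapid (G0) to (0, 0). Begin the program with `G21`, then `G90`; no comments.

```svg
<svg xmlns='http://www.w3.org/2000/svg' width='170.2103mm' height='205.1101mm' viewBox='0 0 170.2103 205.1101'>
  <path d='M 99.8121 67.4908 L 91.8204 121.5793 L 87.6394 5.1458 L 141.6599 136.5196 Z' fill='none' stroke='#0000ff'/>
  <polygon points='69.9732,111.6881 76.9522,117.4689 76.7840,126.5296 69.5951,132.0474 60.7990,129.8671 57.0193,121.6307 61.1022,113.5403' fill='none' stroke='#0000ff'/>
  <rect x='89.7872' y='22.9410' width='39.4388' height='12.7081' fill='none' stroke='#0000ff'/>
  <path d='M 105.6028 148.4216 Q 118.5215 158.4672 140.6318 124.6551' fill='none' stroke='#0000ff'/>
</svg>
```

G21
G90
G0 X99.8121 Y137.6193
M4 S402
G1 X91.8204 Y83.5308 F2891
G1 X87.6394 Y199.9643
G1 X141.6599 Y68.5905
G1 X99.8121 Y137.6193
M5
G0 X69.9732 Y93.4220
M4 S402
G1 X76.9522 Y87.6412 F2891
G1 X76.7840 Y78.5805
G1 X69.5951 Y73.0627
G1 X60.7990 Y75.2430
G1 X57.0193 Y83.4794
G1 X61.1022 Y91.5698
G1 X69.9732 Y93.4220
M5
G0 X89.7872 Y182.1691
M4 S402
G1 X129.2260 Y182.1691 F2891
G1 X129.2260 Y169.4610
G1 X89.7872 Y169.4610
G1 X89.7872 Y182.1691
M5
G0 X105.6028 Y56.6885
M4 S402
G1 X112.6366 Y54.4068 F2891
G1 X120.8194 Y57.6073
G1 X130.1511 Y66.2901
G1 X140.6318 Y80.4550
M5
G0 X0.0000 Y0.0000

1 u = 1 mm; y_m = 205.1101 − y.

[1] `<path>` closed polygon, #0000ff→engrave S402 F2891: (99.8121,137.6193) → (91.8204,83.5308) → (87.6394,199.9643) → (141.6599,68.5905) → (99.8121,137.6193) (closed)

[2] `<polygon>` regular polygon, #0000ff→engrave S402 F2891: (69.9732,93.4220) → (76.9522,87.6412) → (76.7840,78.5805) → (69.5951,73.0627) → (60.7990,75.2430) → (57.0193,83.4794) → (61.1022,91.5698) → (69.9732,93.4220) (closed)

[3] `<rect>` rectangle, #0000ff→engrave S402 F2891: (89.7872,182.1691) → (129.2260,182.1691) → (129.2260,169.4610) → (89.7872,169.4610) → (89.7872,182.1691) (closed)

[4] `<path>` quadratic bezier, #0000ff→engrave S402 F2891: (105.6028,56.6885) → (112.6366,54.4068) → (120.8194,57.6073) → (130.1511,66.2901) → (140.6318,80.4550)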